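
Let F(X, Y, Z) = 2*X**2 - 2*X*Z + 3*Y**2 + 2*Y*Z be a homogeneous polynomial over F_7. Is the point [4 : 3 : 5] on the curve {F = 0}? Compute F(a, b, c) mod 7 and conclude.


F(4,3,5) ≡ 0 (mod 7); P is on the curve.

Evaluate F(4, 3, 5) term-by-term (mod 7).
  2*X**2 ↦ 2·16·1·1 = 32
  -2*X*Z ↦ -2·4·1·5 = -40
  3*Y**2 ↦ 3·1·9·1 = 27
  2*Y*Z ↦ 2·1·3·5 = 30
Sum: F(4, 3, 5) = (32) + (-40) + (27) + (30) = 49.
Reducing mod 7: 49 ≡ 0 (mod 7).
Since F(a, b, c) ≡ 0 (mod 7), P lies on the curve.


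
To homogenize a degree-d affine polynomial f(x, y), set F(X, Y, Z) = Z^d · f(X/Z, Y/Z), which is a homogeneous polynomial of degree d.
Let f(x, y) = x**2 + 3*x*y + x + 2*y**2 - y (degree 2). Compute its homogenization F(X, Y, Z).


F(X, Y, Z) = X**2 + 3*X*Y + X*Z + 2*Y**2 - Y*Z

deg(f) = 2.
Substitute x = X/Z, y = Y/Z into f, then multiply by Z^2.
  monomial 1·x^2·y^0 ↦ 1·X^2·Y^0·Z^0.
  monomial 3·x^1·y^1 ↦ 3·X^1·Y^1·Z^0.
  monomial 1·x^1·y^0 ↦ 1·X^1·Y^0·Z^1.
  monomial 2·x^0·y^2 ↦ 2·X^0·Y^2·Z^0.
  monomial -1·x^0·y^1 ↦ -1·X^0·Y^1·Z^1.
Collecting: F(X, Y, Z) = X**2 + 3*X*Y + X*Z + 2*Y**2 - Y*Z.


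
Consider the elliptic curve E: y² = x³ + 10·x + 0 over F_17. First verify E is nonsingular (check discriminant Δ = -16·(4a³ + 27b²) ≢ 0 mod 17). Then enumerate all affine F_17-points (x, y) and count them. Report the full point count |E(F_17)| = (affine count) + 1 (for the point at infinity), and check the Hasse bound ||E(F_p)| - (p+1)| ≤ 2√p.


Affine points = {(0, 0), (4, 6), (4, 11), (6, 2), (6, 15), (11, 8), (11, 9), (13, 7), (13, 10)}; affine count = 9; |E(F_17)| = 10.

Discriminant check: Δ ∝ 4a³ + 27b² = 4·10³ + 27·0² = 4·1000 + 27·0 ≡ 5 (mod 17). Nonzero ⇒ E is nonsingular.
For each x ∈ F_17, compute rhs = x³ + 10·x + 0 mod 17, then count y ∈ F_17 with y² ≡ rhs.
  x = 0: rhs = 0, matching y values: 0 (1 points).
  x = 1: rhs = 11, matching y values: none (0 points).
  x = 2: rhs = 11, matching y values: none (0 points).
  x = 3: rhs = 6, matching y values: none (0 points).
  x = 4: rhs = 2, matching y values: 6, 11 (2 points).
  x = 5: rhs = 5, matching y values: none (0 points).
  x = 6: rhs = 4, matching y values: 2, 15 (2 points).
  x = 7: rhs = 5, matching y values: none (0 points).
  x = 8: rhs = 14, matching y values: none (0 points).
  x = 9: rhs = 3, matching y values: none (0 points).
  x = 10: rhs = 12, matching y values: none (0 points).
  x = 11: rhs = 13, matching y values: 8, 9 (2 points).
  x = 12: rhs = 12, matching y values: none (0 points).
  x = 13: rhs = 15, matching y values: 7, 10 (2 points).
  x = 14: rhs = 11, matching y values: none (0 points).
  x = 15: rhs = 6, matching y values: none (0 points).
  x = 16: rhs = 6, matching y values: none (0 points).
Total affine count: 9.
Full point count |E(F_17)| = 9 + 1 = 10.
Hasse bound: |10 − (17+1)| = |-8| = 8 ≤ 2√17 ≈ 8.2462 ✓.


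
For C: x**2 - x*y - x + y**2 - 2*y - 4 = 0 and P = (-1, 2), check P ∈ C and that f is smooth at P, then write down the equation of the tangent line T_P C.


Tangent line at P: -5*x + 3*y - 11 = 0.

Step 1: f(-1, 2) = 0, so P lies on C.
Step 2: partial derivatives
  f_x(x, y) = 2*x - y - 1, f_y(x, y) = -x + 2*y - 2.
  f_x(P) = -5, f_y(P) = 3 (gradient nonzero, so P is smooth).
Step 3: tangent line at P: -5·(x − -1) + 3·(y − 2) = 0.
Expanding: -5*x + 3*y - 11 = 0.


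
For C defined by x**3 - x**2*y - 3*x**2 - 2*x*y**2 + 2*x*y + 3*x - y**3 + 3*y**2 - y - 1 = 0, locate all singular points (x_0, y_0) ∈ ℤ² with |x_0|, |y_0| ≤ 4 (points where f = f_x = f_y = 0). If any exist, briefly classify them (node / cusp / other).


Singular points: {(1, 0)}; classification: cusp.

Compute partial derivatives:
  f_x = 3*x**2 - 2*x*y - 6*x - 2*y**2 + 2*y + 3.
  f_y = -x**2 - 4*x*y + 2*x - 3*y**2 + 6*y - 1.
Scan x_0 ∈ {−4, ..., 4}. For each x_0, f_y(x_0, y) is a polynomial in y; find its integer roots y ∈ {−4, ..., 4}, then test f_x and f at those candidates.
  x = -4: f_y(-4, y) = -3*y**2 + 22*y - 25; no integer root y with |y| ≤ 4.
  x = -3: f_y(-3, y) = -3*y**2 + 18*y - 16; no integer root y with |y| ≤ 4.
  x = -2: f_y(-2, y) = -3*y**2 + 14*y - 9; no integer root y with |y| ≤ 4.
  x = -1: f_y(-1, y) = -3*y**2 + 10*y - 4; no integer root y with |y| ≤ 4.
  x = 0: f_y(0, y) = -3*y**2 + 6*y - 1; no integer root y with |y| ≤ 4.
  x = 1: f_y(1, y) = -3*y**2 + 2*y; vanishes at y ∈ {0}. (1, 0): f_x = 0, f = 0 — SINGULAR.
  x = 2: f_y(2, y) = -3*y**2 - 2*y - 1; no integer root y with |y| ≤ 4.
  x = 3: f_y(3, y) = -3*y**2 - 6*y - 4; no integer root y with |y| ≤ 4.
  x = 4: f_y(4, y) = -3*y**2 - 10*y - 9; no integer root y with |y| ≤ 4.
Only singular point on the grid: (1, 0).
Classify: substitute x = 1 + u, y = 0 + v and expand: f = u**3 - u**2*v - 2*u*v**2 - v**3 + v**2.
No constant or linear terms (consistent with a singular point). Quadratic part: v**2. Cubic part: u**3 - u**2*v - 2*u*v**2 - v**3.
The quadratic part v**2 is a perfect square, so there is a single (double) tangent line v = 0, i.e. y = 0. Restricting the cubic part to that line (v = 0) leaves u**3 ≠ 0, so f is not divisible by v and the branch is v² ≈ -u**3 to lowest order — this is a cusp.
Classification: cusp.


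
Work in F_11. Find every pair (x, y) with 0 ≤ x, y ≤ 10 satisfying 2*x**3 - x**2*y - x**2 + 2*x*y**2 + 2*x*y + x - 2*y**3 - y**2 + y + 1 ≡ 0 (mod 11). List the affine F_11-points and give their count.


Affine F_11-points: {(0, 9), (2, 7), (3, 8), (4, 7), (5, 0), (6, 2), (7, 5), (7, 9), (8, 1), (9, 7), (9, 9), (10, 4)}; count = 12.

For each of the 121 pairs (x, y) ∈ F_11², evaluate f(x, y) mod 11. Record the zeros.
  x = 0: [0↦1, 1↦10, 2↦5, 3↦7, 4↦4, 5↦6, 6↦1, 7↦10, 8↦10, 9↦0, 10↦1]  zeros at y ∈ {9}
  x = 1: [0↦3, 1↦4, 2↦6, 3↦8, 4↦9, 5↦8, 6↦4, 7↦7, 8↦5, 9↦8, 10↦4]  zeros at y ∈ ∅
  x = 2: [0↦4, 1↦6, 2↦2, 3↦2, 4↦5, 5↦10, 6↦5, 7↦0, 8↦5, 9↦8, 10↦8]  zeros at y ∈ {7}
  x = 3: [0↦5, 1↦6, 2↦5, 3↦1, 4↦4, 5↦2, 6↦5, 7↦1, 8↦0, 9↦1, 10↦3]  zeros at y ∈ {8}
  x = 4: [0↦7, 1↦5, 2↦5, 3↦6, 4↦7, 5↦7, 6↦5, 7↦0, 8↦2, 9↦10, 10↦1]  zeros at y ∈ {7}
  x = 5: [0↦0, 1↦4, 2↦3, 3↦7, 4↦4, 5↦4, 6↦6, 7↦9, 8↦1, 9↦3, 10↦3]  zeros at y ∈ {0}
  x = 6: [0↦7, 1↦4, 2↦0, 3↦5, 4↦7, 5↦5, 6↦9, 7↦7, 8↦9, 9↦3, 10↦10]  zeros at y ∈ {2}
  x = 7: [0↦7, 1↦6, 2↦8, 3↦1, 4↦6, 5↦0, 6↦4, 7↦6, 8↦5, 9↦0, 10↦1]  zeros at y ∈ {5, 9}
  x = 8: [0↦1, 1↦0, 2↦6, 3↦7, 4↦2, 5↦1, 6↦3, 7↦7, 8↦1, 9↦6, 10↦10]  zeros at y ∈ {1}
  x = 9: [0↦1, 1↦9, 2↦6, 3↦2, 4↦7, 5↦9, 6↦7, 7↦0, 8↦9, 9↦0, 10↦5]  zeros at y ∈ {7, 9}
  x = 10: [0↦8, 1↦1, 2↦9, 3↦9, 4↦0, 5↦3, 6↦6, 7↦8, 8↦8, 9↦5, 10↦9]  zeros at y ∈ {4}
Collecting zeros: affine points = {(0, 9), (2, 7), (3, 8), (4, 7), (5, 0), (6, 2), (7, 5), (7, 9), (8, 1), (9, 7), (9, 9), (10, 4)}.
Total count |C(F_11)_aff| = 12.


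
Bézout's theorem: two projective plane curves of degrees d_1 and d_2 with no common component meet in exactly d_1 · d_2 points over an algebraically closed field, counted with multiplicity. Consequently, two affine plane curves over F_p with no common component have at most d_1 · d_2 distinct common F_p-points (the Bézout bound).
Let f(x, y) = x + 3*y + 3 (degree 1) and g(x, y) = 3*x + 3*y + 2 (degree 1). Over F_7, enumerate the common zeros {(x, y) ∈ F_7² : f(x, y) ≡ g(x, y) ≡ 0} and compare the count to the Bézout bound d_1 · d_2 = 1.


Common zeros: {(4, 0)}; count = 1; Bézout bound = 1.

deg(f) = 1, deg(g) = 1, so Bézout bound = 1.
Scan x ∈ F_7. For each x, list the y ∈ F_7 with f(x, y) ≡ 0 and those with g(x, y) ≡ 0 (mod 7); the common zeros in that column are the intersection.
  x = 0: f ≡ 0 at y ∈ {6}; g ≡ 0 at y ∈ {4}; common: ∅.
  x = 1: f ≡ 0 at y ∈ {1}; g ≡ 0 at y ∈ {3}; common: ∅.
  x = 2: f ≡ 0 at y ∈ {3}; g ≡ 0 at y ∈ {2}; common: ∅.
  x = 3: f ≡ 0 at y ∈ {5}; g ≡ 0 at y ∈ {1}; common: ∅.
  x = 4: f ≡ 0 at y ∈ {0}; g ≡ 0 at y ∈ {0}; common: {0}.
  x = 5: f ≡ 0 at y ∈ {2}; g ≡ 0 at y ∈ {6}; common: ∅.
  x = 6: f ≡ 0 at y ∈ {4}; g ≡ 0 at y ∈ {5}; common: ∅.
Collecting: common zeros = {(4, 0)}, so the count is 1.
Comparison with the Bézout bound: 1 ≤ 1 = deg(f)·deg(g), as expected for curves with no common component (the bound is attained).


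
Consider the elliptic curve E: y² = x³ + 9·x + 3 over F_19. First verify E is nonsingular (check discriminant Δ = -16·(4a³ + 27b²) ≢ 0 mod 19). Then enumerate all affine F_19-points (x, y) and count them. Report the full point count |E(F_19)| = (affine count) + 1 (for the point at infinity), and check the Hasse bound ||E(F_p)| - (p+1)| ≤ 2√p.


Affine points = {(3, 0), (6, 8), (6, 11), (8, 6), (8, 13), (14, 2), (14, 17), (15, 6), (15, 13), (16, 5), (16, 14)}; affine count = 11; |E(F_19)| = 12.

Discriminant check: Δ ∝ 4a³ + 27b² = 4·9³ + 27·3² = 4·729 + 27·9 ≡ 5 (mod 19). Nonzero ⇒ E is nonsingular.
For each x ∈ F_19, compute rhs = x³ + 9·x + 3 mod 19, then count y ∈ F_19 with y² ≡ rhs.
  x = 0: rhs = 3, matching y values: none (0 points).
  x = 1: rhs = 13, matching y values: none (0 points).
  x = 2: rhs = 10, matching y values: none (0 points).
  x = 3: rhs = 0, matching y values: 0 (1 points).
  x = 4: rhs = 8, matching y values: none (0 points).
  x = 5: rhs = 2, matching y values: none (0 points).
  x = 6: rhs = 7, matching y values: 8, 11 (2 points).
  x = 7: rhs = 10, matching y values: none (0 points).
  x = 8: rhs = 17, matching y values: 6, 13 (2 points).
  x = 9: rhs = 15, matching y values: none (0 points).
  x = 10: rhs = 10, matching y values: none (0 points).
  x = 11: rhs = 8, matching y values: none (0 points).
  x = 12: rhs = 15, matching y values: none (0 points).
  x = 13: rhs = 18, matching y values: none (0 points).
  x = 14: rhs = 4, matching y values: 2, 17 (2 points).
  x = 15: rhs = 17, matching y values: 6, 13 (2 points).
  x = 16: rhs = 6, matching y values: 5, 14 (2 points).
  x = 17: rhs = 15, matching y values: none (0 points).
  x = 18: rhs = 12, matching y values: none (0 points).
Total affine count: 11.
Full point count |E(F_19)| = 11 + 1 = 12.
Hasse bound: |12 − (19+1)| = |-8| = 8 ≤ 2√19 ≈ 8.7178 ✓.


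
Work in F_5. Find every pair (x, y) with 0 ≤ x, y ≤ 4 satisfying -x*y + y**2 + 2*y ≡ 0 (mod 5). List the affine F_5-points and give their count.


Affine F_5-points: {(0, 0), (0, 3), (1, 0), (1, 4), (2, 0), (3, 0), (3, 1), (4, 0), (4, 2)}; count = 9.

For each of the 25 pairs (x, y) ∈ F_5², evaluate f(x, y) mod 5. Record the zeros.
  x = 0: [0↦0, 1↦3, 2↦3, 3↦0, 4↦4]  zeros at y ∈ {0, 3}
  x = 1: [0↦0, 1↦2, 2↦1, 3↦2, 4↦0]  zeros at y ∈ {0, 4}
  x = 2: [0↦0, 1↦1, 2↦4, 3↦4, 4↦1]  zeros at y ∈ {0}
  x = 3: [0↦0, 1↦0, 2↦2, 3↦1, 4↦2]  zeros at y ∈ {0, 1}
  x = 4: [0↦0, 1↦4, 2↦0, 3↦3, 4↦3]  zeros at y ∈ {0, 2}
Collecting zeros: affine points = {(0, 0), (0, 3), (1, 0), (1, 4), (2, 0), (3, 0), (3, 1), (4, 0), (4, 2)}.
Total count |C(F_5)_aff| = 9.


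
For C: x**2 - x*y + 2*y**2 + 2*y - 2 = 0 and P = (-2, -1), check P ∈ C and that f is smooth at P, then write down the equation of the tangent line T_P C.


Tangent line at P: -3*x - 6 = 0.

Step 1: f(-2, -1) = 0, so P lies on C.
Step 2: partial derivatives
  f_x(x, y) = 2*x - y, f_y(x, y) = -x + 4*y + 2.
  f_x(P) = -3, f_y(P) = 0 (gradient nonzero, so P is smooth).
Step 3: tangent line at P: -3·(x − -2) + 0·(y − -1) = 0.
Expanding: -3*x - 6 = 0.


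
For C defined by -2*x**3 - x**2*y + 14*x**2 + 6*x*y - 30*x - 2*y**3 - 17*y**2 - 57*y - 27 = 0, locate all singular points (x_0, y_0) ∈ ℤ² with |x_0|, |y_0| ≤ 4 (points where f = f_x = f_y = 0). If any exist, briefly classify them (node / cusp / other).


Singular points: {(3, -3)}; classification: node.

Compute partial derivatives:
  f_x = -6*x**2 - 2*x*y + 28*x + 6*y - 30.
  f_y = -x**2 + 6*x - 6*y**2 - 34*y - 57.
Scan x_0 ∈ {−4, ..., 4}. For each x_0, f_y(x_0, y) is a polynomial in y; find its integer roots y ∈ {−4, ..., 4}, then test f_x and f at those candidates.
  x = -4: f_y(-4, y) = -6*y**2 - 34*y - 97; no integer root y with |y| ≤ 4.
  x = -3: f_y(-3, y) = -6*y**2 - 34*y - 84; no integer root y with |y| ≤ 4.
  x = -2: f_y(-2, y) = -6*y**2 - 34*y - 73; no integer root y with |y| ≤ 4.
  x = -1: f_y(-1, y) = -6*y**2 - 34*y - 64; no integer root y with |y| ≤ 4.
  x = 0: f_y(0, y) = -6*y**2 - 34*y - 57; no integer root y with |y| ≤ 4.
  x = 1: f_y(1, y) = -6*y**2 - 34*y - 52; no integer root y with |y| ≤ 4.
  x = 2: f_y(2, y) = -6*y**2 - 34*y - 49; no integer root y with |y| ≤ 4.
  x = 3: f_y(3, y) = -6*y**2 - 34*y - 48; vanishes at y ∈ {-3}. (3, -3): f_x = 0, f = 0 — SINGULAR.
  x = 4: f_y(4, y) = -6*y**2 - 34*y - 49; no integer root y with |y| ≤ 4.
Only singular point on the grid: (3, -3).
Classify: substitute x = 3 + u, y = -3 + v and expand: f = -2*u**3 - u**2*v - u**2 - 2*v**3 + v**2.
No constant or linear terms (consistent with a singular point). Quadratic part: -u**2 + v**2. Cubic part: -2*u**3 - u**2*v - 2*v**3.
The quadratic part v**2 - u**2 = (v − u)(v + u) splits into two distinct linear factors, so there are two distinct tangent lines y − -3 = ±(x − 3) — this is a node (ordinary double point).
Classification: node.


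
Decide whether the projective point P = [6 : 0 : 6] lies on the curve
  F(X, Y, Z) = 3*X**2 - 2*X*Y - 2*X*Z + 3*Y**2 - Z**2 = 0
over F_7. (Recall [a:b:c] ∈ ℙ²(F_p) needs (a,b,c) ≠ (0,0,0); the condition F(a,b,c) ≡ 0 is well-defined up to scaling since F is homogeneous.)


F(6,0,6) ≡ 0 (mod 7); P is on the curve.

Evaluate F(6, 0, 6) term-by-term (mod 7).
  3*X**2 ↦ 3·36·1·1 = 108
  -2*X*Y ↦ -2·6·0·1 = 0
  -2*X*Z ↦ -2·6·1·6 = -72
  3*Y**2 ↦ 3·1·0·1 = 0
  -Z**2 ↦ -1·1·1·36 = -36
Sum: F(6, 0, 6) = (108) + (0) + (-72) + (0) + (-36) = 0.
Reducing mod 7: 0 ≡ 0 (mod 7).
Since F(a, b, c) ≡ 0 (mod 7), P lies on the curve.


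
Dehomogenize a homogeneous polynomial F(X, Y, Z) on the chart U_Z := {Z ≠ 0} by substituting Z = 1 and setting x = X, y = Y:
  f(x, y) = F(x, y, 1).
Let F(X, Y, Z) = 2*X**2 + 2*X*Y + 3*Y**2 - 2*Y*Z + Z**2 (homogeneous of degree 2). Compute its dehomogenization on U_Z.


f(x, y) = 2*x**2 + 2*x*y + 3*y**2 - 2*y + 1

On U_Z we set Z = 1. Each monomial c·X^i·Y^j·Z^k in F becomes c·x^i·y^j·1^k = c·x^i·y^j.
Substituting Z = 1: F(X, Y, 1) = 2*x**2 + 2*x*y + 3*y**2 - 2*y + 1.
Note: deg(f) ≤ deg(F) = 2; strict inequality happens when F is divisible by Z (lost terms).


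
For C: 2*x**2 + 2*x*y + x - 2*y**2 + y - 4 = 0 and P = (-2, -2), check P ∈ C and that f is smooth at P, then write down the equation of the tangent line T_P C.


Tangent line at P: -11*x + 5*y - 12 = 0.

Step 1: f(-2, -2) = 0, so P lies on C.
Step 2: partial derivatives
  f_x(x, y) = 4*x + 2*y + 1, f_y(x, y) = 2*x - 4*y + 1.
  f_x(P) = -11, f_y(P) = 5 (gradient nonzero, so P is smooth).
Step 3: tangent line at P: -11·(x − -2) + 5·(y − -2) = 0.
Expanding: -11*x + 5*y - 12 = 0.


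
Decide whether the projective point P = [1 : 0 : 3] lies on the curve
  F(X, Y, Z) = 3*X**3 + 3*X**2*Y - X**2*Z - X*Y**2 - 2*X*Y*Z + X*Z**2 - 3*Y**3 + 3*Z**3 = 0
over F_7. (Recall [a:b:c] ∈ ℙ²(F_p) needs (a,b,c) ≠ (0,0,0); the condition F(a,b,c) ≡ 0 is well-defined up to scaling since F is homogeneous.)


F(1,0,3) ≡ 6 (mod 7); P is NOT on the curve.

Evaluate F(1, 0, 3) term-by-term (mod 7).
  3*X**3 ↦ 3·1·1·1 = 3
  3*X**2*Y ↦ 3·1·0·1 = 0
  -X**2*Z ↦ -1·1·1·3 = -3
  -X*Y**2 ↦ -1·1·0·1 = 0
  -2*X*Y*Z ↦ -2·1·0·3 = 0
  X*Z**2 ↦ 1·1·1·9 = 9
  -3*Y**3 ↦ -3·1·0·1 = 0
  3*Z**3 ↦ 3·1·1·27 = 81
Sum: F(1, 0, 3) = (3) + (0) + (-3) + (0) + (0) + (9) + (0) + (81) = 90.
Reducing mod 7: 90 ≡ 6 (mod 7).
Since F(a, b, c) ≡ 6 ≠ 0 (mod 7), P does NOT lie on the curve.


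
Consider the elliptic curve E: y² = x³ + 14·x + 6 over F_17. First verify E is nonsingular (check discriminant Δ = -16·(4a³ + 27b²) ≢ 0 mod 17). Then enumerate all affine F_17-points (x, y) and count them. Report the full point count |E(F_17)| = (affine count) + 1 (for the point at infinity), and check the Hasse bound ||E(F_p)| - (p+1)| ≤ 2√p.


Affine points = {(1, 2), (1, 15), (2, 5), (2, 12), (6, 0), (8, 1), (8, 16), (12, 7), (12, 10), (15, 2), (15, 15), (16, 5), (16, 12)}; affine count = 13; |E(F_17)| = 14.

Discriminant check: Δ ∝ 4a³ + 27b² = 4·14³ + 27·6² = 4·2744 + 27·36 ≡ 14 (mod 17). Nonzero ⇒ E is nonsingular.
For each x ∈ F_17, compute rhs = x³ + 14·x + 6 mod 17, then count y ∈ F_17 with y² ≡ rhs.
  x = 0: rhs = 6, matching y values: none (0 points).
  x = 1: rhs = 4, matching y values: 2, 15 (2 points).
  x = 2: rhs = 8, matching y values: 5, 12 (2 points).
  x = 3: rhs = 7, matching y values: none (0 points).
  x = 4: rhs = 7, matching y values: none (0 points).
  x = 5: rhs = 14, matching y values: none (0 points).
  x = 6: rhs = 0, matching y values: 0 (1 points).
  x = 7: rhs = 5, matching y values: none (0 points).
  x = 8: rhs = 1, matching y values: 1, 16 (2 points).
  x = 9: rhs = 11, matching y values: none (0 points).
  x = 10: rhs = 7, matching y values: none (0 points).
  x = 11: rhs = 12, matching y values: none (0 points).
  x = 12: rhs = 15, matching y values: 7, 10 (2 points).
  x = 13: rhs = 5, matching y values: none (0 points).
  x = 14: rhs = 5, matching y values: none (0 points).
  x = 15: rhs = 4, matching y values: 2, 15 (2 points).
  x = 16: rhs = 8, matching y values: 5, 12 (2 points).
Total affine count: 13.
Full point count |E(F_17)| = 13 + 1 = 14.
Hasse bound: |14 − (17+1)| = |-4| = 4 ≤ 2√17 ≈ 8.2462 ✓.


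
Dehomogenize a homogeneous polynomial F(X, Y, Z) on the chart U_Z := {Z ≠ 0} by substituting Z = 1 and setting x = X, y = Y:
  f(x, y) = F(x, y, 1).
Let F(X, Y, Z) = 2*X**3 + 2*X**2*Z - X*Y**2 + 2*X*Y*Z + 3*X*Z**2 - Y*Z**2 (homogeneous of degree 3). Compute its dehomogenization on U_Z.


f(x, y) = 2*x**3 + 2*x**2 - x*y**2 + 2*x*y + 3*x - y

On U_Z we set Z = 1. Each monomial c·X^i·Y^j·Z^k in F becomes c·x^i·y^j·1^k = c·x^i·y^j.
Substituting Z = 1: F(X, Y, 1) = 2*x**3 + 2*x**2 - x*y**2 + 2*x*y + 3*x - y.
Note: deg(f) ≤ deg(F) = 3; strict inequality happens when F is divisible by Z (lost terms).


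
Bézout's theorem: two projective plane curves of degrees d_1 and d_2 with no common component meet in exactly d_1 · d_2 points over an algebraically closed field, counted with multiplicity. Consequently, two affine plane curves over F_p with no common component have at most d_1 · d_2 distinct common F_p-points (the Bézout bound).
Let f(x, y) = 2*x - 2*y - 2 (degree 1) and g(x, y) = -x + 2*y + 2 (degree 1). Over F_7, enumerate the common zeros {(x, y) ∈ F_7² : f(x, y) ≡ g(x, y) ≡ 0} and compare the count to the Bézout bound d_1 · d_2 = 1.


Common zeros: {(0, 6)}; count = 1; Bézout bound = 1.

deg(f) = 1, deg(g) = 1, so Bézout bound = 1.
Scan x ∈ F_7. For each x, list the y ∈ F_7 with f(x, y) ≡ 0 and those with g(x, y) ≡ 0 (mod 7); the common zeros in that column are the intersection.
  x = 0: f ≡ 0 at y ∈ {6}; g ≡ 0 at y ∈ {6}; common: {6}.
  x = 1: f ≡ 0 at y ∈ {0}; g ≡ 0 at y ∈ {3}; common: ∅.
  x = 2: f ≡ 0 at y ∈ {1}; g ≡ 0 at y ∈ {0}; common: ∅.
  x = 3: f ≡ 0 at y ∈ {2}; g ≡ 0 at y ∈ {4}; common: ∅.
  x = 4: f ≡ 0 at y ∈ {3}; g ≡ 0 at y ∈ {1}; common: ∅.
  x = 5: f ≡ 0 at y ∈ {4}; g ≡ 0 at y ∈ {5}; common: ∅.
  x = 6: f ≡ 0 at y ∈ {5}; g ≡ 0 at y ∈ {2}; common: ∅.
Collecting: common zeros = {(0, 6)}, so the count is 1.
Comparison with the Bézout bound: 1 ≤ 1 = deg(f)·deg(g), as expected for curves with no common component (the bound is attained).


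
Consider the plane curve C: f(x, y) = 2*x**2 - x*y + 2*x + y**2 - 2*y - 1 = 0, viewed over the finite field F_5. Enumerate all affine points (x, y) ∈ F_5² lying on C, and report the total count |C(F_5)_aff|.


Affine F_5-points: {(4, 3)}; count = 1.

For each of the 25 pairs (x, y) ∈ F_5², evaluate f(x, y) mod 5. Record the zeros.
  x = 0: [0↦4, 1↦3, 2↦4, 3↦2, 4↦2]  zeros at y ∈ ∅
  x = 1: [0↦3, 1↦1, 2↦1, 3↦3, 4↦2]  zeros at y ∈ ∅
  x = 2: [0↦1, 1↦3, 2↦2, 3↦3, 4↦1]  zeros at y ∈ ∅
  x = 3: [0↦3, 1↦4, 2↦2, 3↦2, 4↦4]  zeros at y ∈ ∅
  x = 4: [0↦4, 1↦4, 2↦1, 3↦0, 4↦1]  zeros at y ∈ {3}
Collecting zeros: affine points = {(4, 3)}.
Total count |C(F_5)_aff| = 1.


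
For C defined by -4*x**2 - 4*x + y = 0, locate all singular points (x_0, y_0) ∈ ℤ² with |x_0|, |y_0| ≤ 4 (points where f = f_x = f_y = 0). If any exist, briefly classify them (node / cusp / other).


No singular points in the scanned grid; C is smooth there.

Compute partial derivatives:
  f_x = -8*x - 4.
  f_y = 1.
f_y = 1 is a nonzero constant, so f_y never vanishes: no point (x, y) can satisfy f = f_x = f_y = 0. In particular no (x, y) ∈ {−4, ..., 4}² is singular; the curve is smooth.


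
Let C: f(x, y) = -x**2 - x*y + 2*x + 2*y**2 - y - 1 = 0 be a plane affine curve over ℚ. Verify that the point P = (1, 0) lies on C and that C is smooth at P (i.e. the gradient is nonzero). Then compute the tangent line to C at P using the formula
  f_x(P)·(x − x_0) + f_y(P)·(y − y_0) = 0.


Tangent line at P: -2*y = 0.

Step 1: f(1, 0) = 0, so P lies on C.
Step 2: partial derivatives
  f_x(x, y) = -2*x - y + 2, f_y(x, y) = -x + 4*y - 1.
  f_x(P) = 0, f_y(P) = -2 (gradient nonzero, so P is smooth).
Step 3: tangent line at P: 0·(x − 1) + -2·(y − 0) = 0.
Expanding: -2*y = 0.


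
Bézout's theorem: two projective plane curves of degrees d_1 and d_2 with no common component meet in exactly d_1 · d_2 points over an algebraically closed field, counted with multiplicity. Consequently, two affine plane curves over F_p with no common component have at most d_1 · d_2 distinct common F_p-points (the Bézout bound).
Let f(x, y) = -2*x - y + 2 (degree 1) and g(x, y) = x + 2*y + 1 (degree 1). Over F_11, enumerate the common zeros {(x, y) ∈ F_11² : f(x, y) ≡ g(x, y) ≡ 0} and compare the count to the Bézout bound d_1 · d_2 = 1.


Common zeros: {(9, 6)}; count = 1; Bézout bound = 1.

deg(f) = 1, deg(g) = 1, so Bézout bound = 1.
Scan x ∈ F_11. For each x, list the y ∈ F_11 with f(x, y) ≡ 0 and those with g(x, y) ≡ 0 (mod 11); the common zeros in that column are the intersection.
  x = 0: f ≡ 0 at y ∈ {2}; g ≡ 0 at y ∈ {5}; common: ∅.
  x = 1: f ≡ 0 at y ∈ {0}; g ≡ 0 at y ∈ {10}; common: ∅.
  x = 2: f ≡ 0 at y ∈ {9}; g ≡ 0 at y ∈ {4}; common: ∅.
  x = 3: f ≡ 0 at y ∈ {7}; g ≡ 0 at y ∈ {9}; common: ∅.
  x = 4: f ≡ 0 at y ∈ {5}; g ≡ 0 at y ∈ {3}; common: ∅.
  x = 5: f ≡ 0 at y ∈ {3}; g ≡ 0 at y ∈ {8}; common: ∅.
  x = 6: f ≡ 0 at y ∈ {1}; g ≡ 0 at y ∈ {2}; common: ∅.
  x = 7: f ≡ 0 at y ∈ {10}; g ≡ 0 at y ∈ {7}; common: ∅.
  x = 8: f ≡ 0 at y ∈ {8}; g ≡ 0 at y ∈ {1}; common: ∅.
  x = 9: f ≡ 0 at y ∈ {6}; g ≡ 0 at y ∈ {6}; common: {6}.
  x = 10: f ≡ 0 at y ∈ {4}; g ≡ 0 at y ∈ {0}; common: ∅.
Collecting: common zeros = {(9, 6)}, so the count is 1.
Comparison with the Bézout bound: 1 ≤ 1 = deg(f)·deg(g), as expected for curves with no common component (the bound is attained).


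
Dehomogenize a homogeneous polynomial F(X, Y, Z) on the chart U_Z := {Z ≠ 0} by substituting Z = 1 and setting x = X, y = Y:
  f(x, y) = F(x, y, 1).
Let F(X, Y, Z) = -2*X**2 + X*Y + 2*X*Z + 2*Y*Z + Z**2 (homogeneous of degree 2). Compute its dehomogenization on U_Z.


f(x, y) = -2*x**2 + x*y + 2*x + 2*y + 1

On U_Z we set Z = 1. Each monomial c·X^i·Y^j·Z^k in F becomes c·x^i·y^j·1^k = c·x^i·y^j.
Substituting Z = 1: F(X, Y, 1) = -2*x**2 + x*y + 2*x + 2*y + 1.
Note: deg(f) ≤ deg(F) = 2; strict inequality happens when F is divisible by Z (lost terms).


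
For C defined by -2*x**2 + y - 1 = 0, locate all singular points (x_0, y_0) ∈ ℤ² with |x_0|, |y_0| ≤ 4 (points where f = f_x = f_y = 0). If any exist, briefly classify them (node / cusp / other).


No singular points in the scanned grid; C is smooth there.

Compute partial derivatives:
  f_x = -4*x.
  f_y = 1.
f_y = 1 is a nonzero constant, so f_y never vanishes: no point (x, y) can satisfy f = f_x = f_y = 0. In particular no (x, y) ∈ {−4, ..., 4}² is singular; the curve is smooth.


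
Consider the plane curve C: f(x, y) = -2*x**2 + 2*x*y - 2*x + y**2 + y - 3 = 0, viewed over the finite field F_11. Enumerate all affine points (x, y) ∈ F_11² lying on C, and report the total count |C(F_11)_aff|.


Affine F_11-points: {(1, 3), (1, 5), (3, 5), (3, 10), (4, 1), (6, 10), (7, 1), (7, 6), (9, 6), (9, 8)}; count = 10.

For each of the 121 pairs (x, y) ∈ F_11², evaluate f(x, y) mod 11. Record the zeros.
  x = 0: [0↦8, 1↦10, 2↦3, 3↦9, 4↦6, 5↦5, 6↦6, 7↦9, 8↦3, 9↦10, 10↦8]  zeros at y ∈ ∅
  x = 1: [0↦4, 1↦8, 2↦3, 3↦0, 4↦10, 5↦0, 6↦3, 7↦8, 8↦4, 9↦2, 10↦2]  zeros at y ∈ {3, 5}
  x = 2: [0↦7, 1↦2, 2↦10, 3↦9, 4↦10, 5↦2, 6↦7, 7↦3, 8↦1, 9↦1, 10↦3]  zeros at y ∈ ∅
  x = 3: [0↦6, 1↦3, 2↦2, 3↦3, 4↦6, 5↦0, 6↦7, 7↦5, 8↦5, 9↦7, 10↦0]  zeros at y ∈ {5, 10}
  x = 4: [0↦1, 1↦0, 2↦1, 3↦4, 4↦9, 5↦5, 6↦3, 7↦3, 8↦5, 9↦9, 10↦4]  zeros at y ∈ {1}
  x = 5: [0↦3, 1↦4, 2↦7, 3↦1, 4↦8, 5↦6, 6↦6, 7↦8, 8↦1, 9↦7, 10↦4]  zeros at y ∈ ∅
  x = 6: [0↦1, 1↦4, 2↦9, 3↦5, 4↦3, 5↦3, 6↦5, 7↦9, 8↦4, 9↦1, 10↦0]  zeros at y ∈ {10}
  x = 7: [0↦6, 1↦0, 2↦7, 3↦5, 4↦5, 5↦7, 6↦0, 7↦6, 8↦3, 9↦2, 10↦3]  zeros at y ∈ {1, 6}
  x = 8: [0↦7, 1↦3, 2↦1, 3↦1, 4↦3, 5↦7, 6↦2, 7↦10, 8↦9, 9↦10, 10↦2]  zeros at y ∈ ∅
  x = 9: [0↦4, 1↦2, 2↦2, 3↦4, 4↦8, 5↦3, 6↦0, 7↦10, 8↦0, 9↦3, 10↦8]  zeros at y ∈ {6, 8}
  x = 10: [0↦8, 1↦8, 2↦10, 3↦3, 4↦9, 5↦6, 6↦5, 7↦6, 8↦9, 9↦3, 10↦10]  zeros at y ∈ ∅
Collecting zeros: affine points = {(1, 3), (1, 5), (3, 5), (3, 10), (4, 1), (6, 10), (7, 1), (7, 6), (9, 6), (9, 8)}.
Total count |C(F_11)_aff| = 10.


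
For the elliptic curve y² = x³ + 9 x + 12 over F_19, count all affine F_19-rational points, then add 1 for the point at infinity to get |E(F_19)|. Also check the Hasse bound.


Affine points = {(2, 0), (3, 3), (3, 16), (4, 6), (4, 13), (5, 7), (5, 12), (6, 4), (6, 15), (7, 0), (8, 8), (8, 11), (9, 9), (9, 10), (10, 0), (11, 6), (11, 13), (12, 9), (12, 10), (15, 8), (15, 11), (17, 9), (17, 10)}; affine count = 23; |E(F_19)| = 24.

Discriminant check: Δ ∝ 4a³ + 27b² = 4·9³ + 27·12² = 4·729 + 27·144 ≡ 2 (mod 19). Nonzero ⇒ E is nonsingular.
For each x ∈ F_19, compute rhs = x³ + 9·x + 12 mod 19, then count y ∈ F_19 with y² ≡ rhs.
  x = 0: rhs = 12, matching y values: none (0 points).
  x = 1: rhs = 3, matching y values: none (0 points).
  x = 2: rhs = 0, matching y values: 0 (1 points).
  x = 3: rhs = 9, matching y values: 3, 16 (2 points).
  x = 4: rhs = 17, matching y values: 6, 13 (2 points).
  x = 5: rhs = 11, matching y values: 7, 12 (2 points).
  x = 6: rhs = 16, matching y values: 4, 15 (2 points).
  x = 7: rhs = 0, matching y values: 0 (1 points).
  x = 8: rhs = 7, matching y values: 8, 11 (2 points).
  x = 9: rhs = 5, matching y values: 9, 10 (2 points).
  x = 10: rhs = 0, matching y values: 0 (1 points).
  x = 11: rhs = 17, matching y values: 6, 13 (2 points).
  x = 12: rhs = 5, matching y values: 9, 10 (2 points).
  x = 13: rhs = 8, matching y values: none (0 points).
  x = 14: rhs = 13, matching y values: none (0 points).
  x = 15: rhs = 7, matching y values: 8, 11 (2 points).
  x = 16: rhs = 15, matching y values: none (0 points).
  x = 17: rhs = 5, matching y values: 9, 10 (2 points).
  x = 18: rhs = 2, matching y values: none (0 points).
Total affine count: 23.
Full point count |E(F_19)| = 23 + 1 = 24.
Hasse bound: |24 − (19+1)| = |4| = 4 ≤ 2√19 ≈ 8.7178 ✓.


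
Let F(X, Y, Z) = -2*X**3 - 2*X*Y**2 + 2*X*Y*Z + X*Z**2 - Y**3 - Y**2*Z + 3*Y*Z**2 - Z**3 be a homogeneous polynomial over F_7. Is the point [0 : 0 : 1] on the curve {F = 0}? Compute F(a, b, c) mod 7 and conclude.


F(0,0,1) ≡ 6 (mod 7); P is NOT on the curve.

Evaluate F(0, 0, 1) term-by-term (mod 7).
  -2*X**3 ↦ -2·0·1·1 = 0
  -2*X*Y**2 ↦ -2·0·0·1 = 0
  2*X*Y*Z ↦ 2·0·0·1 = 0
  X*Z**2 ↦ 1·0·1·1 = 0
  -Y**3 ↦ -1·1·0·1 = 0
  -Y**2*Z ↦ -1·1·0·1 = 0
  3*Y*Z**2 ↦ 3·1·0·1 = 0
  -Z**3 ↦ -1·1·1·1 = -1
Sum: F(0, 0, 1) = (0) + (0) + (0) + (0) + (0) + (0) + (0) + (-1) = -1.
Reducing mod 7: -1 ≡ 6 (mod 7).
Since F(a, b, c) ≡ 6 ≠ 0 (mod 7), P does NOT lie on the curve.


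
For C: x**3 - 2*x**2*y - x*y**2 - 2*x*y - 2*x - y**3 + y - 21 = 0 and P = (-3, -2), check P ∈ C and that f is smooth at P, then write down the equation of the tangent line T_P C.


Tangent line at P: x - 35*y - 67 = 0.

Step 1: f(-3, -2) = 0, so P lies on C.
Step 2: partial derivatives
  f_x(x, y) = 3*x**2 - 4*x*y - y**2 - 2*y - 2, f_y(x, y) = -2*x**2 - 2*x*y - 2*x - 3*y**2 + 1.
  f_x(P) = 1, f_y(P) = -35 (gradient nonzero, so P is smooth).
Step 3: tangent line at P: 1·(x − -3) + -35·(y − -2) = 0.
Expanding: x - 35*y - 67 = 0.


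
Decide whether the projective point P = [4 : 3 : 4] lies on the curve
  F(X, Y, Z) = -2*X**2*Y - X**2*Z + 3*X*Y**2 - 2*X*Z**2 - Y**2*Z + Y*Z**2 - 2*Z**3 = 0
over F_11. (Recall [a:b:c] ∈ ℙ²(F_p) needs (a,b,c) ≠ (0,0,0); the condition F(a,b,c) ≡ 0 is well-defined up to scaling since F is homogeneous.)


F(4,3,4) ≡ 1 (mod 11); P is NOT on the curve.

Evaluate F(4, 3, 4) term-by-term (mod 11).
  -2*X**2*Y ↦ -2·16·3·1 = -96
  -X**2*Z ↦ -1·16·1·4 = -64
  3*X*Y**2 ↦ 3·4·9·1 = 108
  -2*X*Z**2 ↦ -2·4·1·16 = -128
  -Y**2*Z ↦ -1·1·9·4 = -36
  Y*Z**2 ↦ 1·1·3·16 = 48
  -2*Z**3 ↦ -2·1·1·64 = -128
Sum: F(4, 3, 4) = (-96) + (-64) + (108) + (-128) + (-36) + (48) + (-128) = -296.
Reducing mod 11: -296 ≡ 1 (mod 11).
Since F(a, b, c) ≡ 1 ≠ 0 (mod 11), P does NOT lie on the curve.


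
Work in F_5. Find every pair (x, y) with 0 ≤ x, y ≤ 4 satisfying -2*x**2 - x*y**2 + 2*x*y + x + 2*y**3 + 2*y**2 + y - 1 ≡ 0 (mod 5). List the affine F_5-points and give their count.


Affine F_5-points: {(0, 2), (1, 3), (2, 1), (3, 2), (3, 3), (4, 1)}; count = 6.

For each of the 25 pairs (x, y) ∈ F_5², evaluate f(x, y) mod 5. Record the zeros.
  x = 0: [0↦4, 1↦4, 2↦0, 3↦4, 4↦3]  zeros at y ∈ {2}
  x = 1: [0↦3, 1↦4, 2↦4, 3↦0, 4↦4]  zeros at y ∈ {3}
  x = 2: [0↦3, 1↦0, 2↦4, 3↦2, 4↦1]  zeros at y ∈ {1}
  x = 3: [0↦4, 1↦2, 2↦0, 3↦0, 4↦4]  zeros at y ∈ {2, 3}
  x = 4: [0↦1, 1↦0, 2↦2, 3↦4, 4↦3]  zeros at y ∈ {1}
Collecting zeros: affine points = {(0, 2), (1, 3), (2, 1), (3, 2), (3, 3), (4, 1)}.
Total count |C(F_5)_aff| = 6.


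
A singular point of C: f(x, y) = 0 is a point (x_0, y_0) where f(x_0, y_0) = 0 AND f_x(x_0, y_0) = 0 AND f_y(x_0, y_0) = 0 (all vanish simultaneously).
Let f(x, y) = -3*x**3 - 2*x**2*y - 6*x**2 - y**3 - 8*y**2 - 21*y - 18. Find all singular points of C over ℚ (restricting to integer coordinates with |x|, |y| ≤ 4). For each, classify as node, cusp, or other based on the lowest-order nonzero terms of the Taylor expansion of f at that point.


Singular points: {(0, -3)}; classification: cusp.

Compute partial derivatives:
  f_x = -9*x**2 - 4*x*y - 12*x.
  f_y = -2*x**2 - 3*y**2 - 16*y - 21.
Scan x_0 ∈ {−4, ..., 4}. For each x_0, f_y(x_0, y) is a polynomial in y; find its integer roots y ∈ {−4, ..., 4}, then test f_x and f at those candidates.
  x = -4: f_y(-4, y) = -3*y**2 - 16*y - 53; no integer root y with |y| ≤ 4.
  x = -3: f_y(-3, y) = -3*y**2 - 16*y - 39; no integer root y with |y| ≤ 4.
  x = -2: f_y(-2, y) = -3*y**2 - 16*y - 29; no integer root y with |y| ≤ 4.
  x = -1: f_y(-1, y) = -3*y**2 - 16*y - 23; no integer root y with |y| ≤ 4.
  x = 0: f_y(0, y) = -3*y**2 - 16*y - 21; vanishes at y ∈ {-3}. (0, -3): f_x = 0, f = 0 — SINGULAR.
  x = 1: f_y(1, y) = -3*y**2 - 16*y - 23; no integer root y with |y| ≤ 4.
  x = 2: f_y(2, y) = -3*y**2 - 16*y - 29; no integer root y with |y| ≤ 4.
  x = 3: f_y(3, y) = -3*y**2 - 16*y - 39; no integer root y with |y| ≤ 4.
  x = 4: f_y(4, y) = -3*y**2 - 16*y - 53; no integer root y with |y| ≤ 4.
Only singular point on the grid: (0, -3).
Classify: substitute x = 0 + u, y = -3 + v and expand: f = -3*u**3 - 2*u**2*v - v**3 + v**2.
No constant or linear terms (consistent with a singular point). Quadratic part: v**2. Cubic part: -3*u**3 - 2*u**2*v - v**3.
The quadratic part v**2 is a perfect square, so there is a single (double) tangent line v = 0, i.e. y = -3. Restricting the cubic part to that line (v = 0) leaves -3*u**3 ≠ 0, so f is not divisible by v and the branch is v² ≈ 3*u**3 to lowest order — this is a cusp.
Classification: cusp.


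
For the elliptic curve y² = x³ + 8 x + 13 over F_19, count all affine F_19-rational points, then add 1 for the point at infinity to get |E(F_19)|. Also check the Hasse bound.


Affine points = {(3, 8), (3, 11), (5, 8), (5, 11), (6, 7), (6, 12), (8, 0), (9, 4), (9, 15), (11, 8), (11, 11), (14, 0), (16, 0), (18, 2), (18, 17)}; affine count = 15; |E(F_19)| = 16.

Discriminant check: Δ ∝ 4a³ + 27b² = 4·8³ + 27·13² = 4·512 + 27·169 ≡ 18 (mod 19). Nonzero ⇒ E is nonsingular.
For each x ∈ F_19, compute rhs = x³ + 8·x + 13 mod 19, then count y ∈ F_19 with y² ≡ rhs.
  x = 0: rhs = 13, matching y values: none (0 points).
  x = 1: rhs = 3, matching y values: none (0 points).
  x = 2: rhs = 18, matching y values: none (0 points).
  x = 3: rhs = 7, matching y values: 8, 11 (2 points).
  x = 4: rhs = 14, matching y values: none (0 points).
  x = 5: rhs = 7, matching y values: 8, 11 (2 points).
  x = 6: rhs = 11, matching y values: 7, 12 (2 points).
  x = 7: rhs = 13, matching y values: none (0 points).
  x = 8: rhs = 0, matching y values: 0 (1 points).
  x = 9: rhs = 16, matching y values: 4, 15 (2 points).
  x = 10: rhs = 10, matching y values: none (0 points).
  x = 11: rhs = 7, matching y values: 8, 11 (2 points).
  x = 12: rhs = 13, matching y values: none (0 points).
  x = 13: rhs = 15, matching y values: none (0 points).
  x = 14: rhs = 0, matching y values: 0 (1 points).
  x = 15: rhs = 12, matching y values: none (0 points).
  x = 16: rhs = 0, matching y values: 0 (1 points).
  x = 17: rhs = 8, matching y values: none (0 points).
  x = 18: rhs = 4, matching y values: 2, 17 (2 points).
Total affine count: 15.
Full point count |E(F_19)| = 15 + 1 = 16.
Hasse bound: |16 − (19+1)| = |-4| = 4 ≤ 2√19 ≈ 8.7178 ✓.


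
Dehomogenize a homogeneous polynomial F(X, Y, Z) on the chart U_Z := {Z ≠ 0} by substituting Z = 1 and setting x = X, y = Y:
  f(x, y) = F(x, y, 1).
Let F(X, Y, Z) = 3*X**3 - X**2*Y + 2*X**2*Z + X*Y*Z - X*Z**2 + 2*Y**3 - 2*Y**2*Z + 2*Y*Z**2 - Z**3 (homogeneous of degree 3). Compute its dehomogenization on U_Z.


f(x, y) = 3*x**3 - x**2*y + 2*x**2 + x*y - x + 2*y**3 - 2*y**2 + 2*y - 1

On U_Z we set Z = 1. Each monomial c·X^i·Y^j·Z^k in F becomes c·x^i·y^j·1^k = c·x^i·y^j.
Substituting Z = 1: F(X, Y, 1) = 3*x**3 - x**2*y + 2*x**2 + x*y - x + 2*y**3 - 2*y**2 + 2*y - 1.
Note: deg(f) ≤ deg(F) = 3; strict inequality happens when F is divisible by Z (lost terms).


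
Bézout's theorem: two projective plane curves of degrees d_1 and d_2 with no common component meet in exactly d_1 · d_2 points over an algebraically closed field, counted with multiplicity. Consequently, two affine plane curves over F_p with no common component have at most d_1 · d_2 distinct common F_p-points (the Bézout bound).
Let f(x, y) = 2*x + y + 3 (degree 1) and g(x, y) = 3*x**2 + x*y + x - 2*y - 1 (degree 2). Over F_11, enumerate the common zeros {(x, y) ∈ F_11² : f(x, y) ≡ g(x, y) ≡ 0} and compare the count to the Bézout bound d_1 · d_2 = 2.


Common zeros: ∅; count = 0; Bézout bound = 2.

deg(f) = 1, deg(g) = 2, so Bézout bound = 2.
Scan x ∈ F_11. For each x, list the y ∈ F_11 with f(x, y) ≡ 0 and those with g(x, y) ≡ 0 (mod 11); the common zeros in that column are the intersection.
  x = 0: f ≡ 0 at y ∈ {8}; g ≡ 0 at y ∈ {5}; common: ∅.
  x = 1: f ≡ 0 at y ∈ {6}; g ≡ 0 at y ∈ {3}; common: ∅.
  x = 2: f ≡ 0 at y ∈ {4}; g ≡ 0 at y ∈ ∅; common: ∅.
  x = 3: f ≡ 0 at y ∈ {2}; g ≡ 0 at y ∈ {4}; common: ∅.
  x = 4: f ≡ 0 at y ∈ {0}; g ≡ 0 at y ∈ {2}; common: ∅.
  x = 5: f ≡ 0 at y ∈ {9}; g ≡ 0 at y ∈ {3}; common: ∅.
  x = 6: f ≡ 0 at y ∈ {7}; g ≡ 0 at y ∈ {2}; common: ∅.
  x = 7: f ≡ 0 at y ∈ {5}; g ≡ 0 at y ∈ {9}; common: ∅.
  x = 8: f ≡ 0 at y ∈ {3}; g ≡ 0 at y ∈ {9}; common: ∅.
  x = 9: f ≡ 0 at y ∈ {1}; g ≡ 0 at y ∈ {5}; common: ∅.
  x = 10: f ≡ 0 at y ∈ {10}; g ≡ 0 at y ∈ {4}; common: ∅.
Collecting: common zeros = ∅, so the count is 0.
Comparison with the Bézout bound: 0 ≤ 2 = deg(f)·deg(g), as expected for curves with no common component (the affine F_11-count falls short of the bound because intersections may lie at infinity, over extension fields, or carry multiplicity).


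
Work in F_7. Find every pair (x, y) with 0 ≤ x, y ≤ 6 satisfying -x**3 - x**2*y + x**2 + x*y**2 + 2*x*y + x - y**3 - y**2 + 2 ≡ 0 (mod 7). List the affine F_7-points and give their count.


Affine F_7-points: {(0, 1), (1, 3), (2, 0), (2, 1), (3, 6), (4, 0), (5, 1), (6, 4)}; count = 8.

For each of the 49 pairs (x, y) ∈ F_7², evaluate f(x, y) mod 7. Record the zeros.
  x = 0: [0↦2, 1↦0, 2↦4, 3↦1, 4↦6, 5↦6, 6↦2]  zeros at y ∈ {1}
  x = 1: [0↦3, 1↦3, 2↦4, 3↦0, 4↦6, 5↦2, 6↦3]  zeros at y ∈ {3}
  x = 2: [0↦0, 1↦0, 2↦3, 3↦3, 4↦1, 5↦5, 6↦2]  zeros at y ∈ {0, 1}
  x = 3: [0↦1, 1↦6, 2↦2, 3↦4, 4↦6, 5↦2, 6↦0]  zeros at y ∈ {6}
  x = 4: [0↦0, 1↦1, 2↦2, 3↦4, 4↦1, 5↦1, 6↦5]  zeros at y ∈ {0}
  x = 5: [0↦5, 1↦0, 2↦4, 3↦4, 4↦1, 5↦3, 6↦4]  zeros at y ∈ {1}
  x = 6: [0↦3, 1↦4, 2↦2, 3↦5, 4↦0, 5↦2, 6↦5]  zeros at y ∈ {4}
Collecting zeros: affine points = {(0, 1), (1, 3), (2, 0), (2, 1), (3, 6), (4, 0), (5, 1), (6, 4)}.
Total count |C(F_7)_aff| = 8.


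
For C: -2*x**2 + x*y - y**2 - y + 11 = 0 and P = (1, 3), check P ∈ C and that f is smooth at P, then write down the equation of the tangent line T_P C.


Tangent line at P: -x - 6*y + 19 = 0.

Step 1: f(1, 3) = 0, so P lies on C.
Step 2: partial derivatives
  f_x(x, y) = -4*x + y, f_y(x, y) = x - 2*y - 1.
  f_x(P) = -1, f_y(P) = -6 (gradient nonzero, so P is smooth).
Step 3: tangent line at P: -1·(x − 1) + -6·(y − 3) = 0.
Expanding: -x - 6*y + 19 = 0.


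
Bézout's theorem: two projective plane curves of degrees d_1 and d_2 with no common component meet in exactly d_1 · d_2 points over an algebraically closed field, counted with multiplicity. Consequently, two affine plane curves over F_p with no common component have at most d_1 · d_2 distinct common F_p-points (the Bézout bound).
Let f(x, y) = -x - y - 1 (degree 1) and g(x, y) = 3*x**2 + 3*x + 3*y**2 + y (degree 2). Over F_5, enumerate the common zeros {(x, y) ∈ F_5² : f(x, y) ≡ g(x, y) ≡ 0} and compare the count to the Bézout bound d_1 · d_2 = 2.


Common zeros: {(3, 1), (4, 0)}; count = 2; Bézout bound = 2.

deg(f) = 1, deg(g) = 2, so Bézout bound = 2.
Scan x ∈ F_5. For each x, list the y ∈ F_5 with f(x, y) ≡ 0 and those with g(x, y) ≡ 0 (mod 5); the common zeros in that column are the intersection.
  x = 0: f ≡ 0 at y ∈ {4}; g ≡ 0 at y ∈ {0, 3}; common: ∅.
  x = 1: f ≡ 0 at y ∈ {3}; g ≡ 0 at y ∈ {1, 2}; common: ∅.
  x = 2: f ≡ 0 at y ∈ {2}; g ≡ 0 at y ∈ {4}; common: ∅.
  x = 3: f ≡ 0 at y ∈ {1}; g ≡ 0 at y ∈ {1, 2}; common: {1}.
  x = 4: f ≡ 0 at y ∈ {0}; g ≡ 0 at y ∈ {0, 3}; common: {0}.
Collecting: common zeros = {(3, 1), (4, 0)}, so the count is 2.
Comparison with the Bézout bound: 2 ≤ 2 = deg(f)·deg(g), as expected for curves with no common component (the bound is attained).
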